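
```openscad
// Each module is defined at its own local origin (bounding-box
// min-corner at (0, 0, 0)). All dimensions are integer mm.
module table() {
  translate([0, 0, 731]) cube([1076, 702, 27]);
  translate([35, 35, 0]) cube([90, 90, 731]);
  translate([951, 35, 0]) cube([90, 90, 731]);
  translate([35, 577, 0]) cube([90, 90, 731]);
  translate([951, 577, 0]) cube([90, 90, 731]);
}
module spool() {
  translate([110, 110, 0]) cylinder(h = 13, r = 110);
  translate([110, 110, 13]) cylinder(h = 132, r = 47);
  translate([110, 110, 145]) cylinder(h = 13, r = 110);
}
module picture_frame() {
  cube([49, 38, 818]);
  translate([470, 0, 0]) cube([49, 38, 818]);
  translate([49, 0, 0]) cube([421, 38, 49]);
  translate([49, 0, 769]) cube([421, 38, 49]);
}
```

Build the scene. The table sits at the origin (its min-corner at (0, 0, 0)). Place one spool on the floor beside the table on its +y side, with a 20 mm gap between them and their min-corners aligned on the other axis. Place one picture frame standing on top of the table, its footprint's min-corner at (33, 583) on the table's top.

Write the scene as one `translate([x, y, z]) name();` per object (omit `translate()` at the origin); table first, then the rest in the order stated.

table();
translate([0, 722, 0]) spool();
translate([33, 583, 758]) picture_frame();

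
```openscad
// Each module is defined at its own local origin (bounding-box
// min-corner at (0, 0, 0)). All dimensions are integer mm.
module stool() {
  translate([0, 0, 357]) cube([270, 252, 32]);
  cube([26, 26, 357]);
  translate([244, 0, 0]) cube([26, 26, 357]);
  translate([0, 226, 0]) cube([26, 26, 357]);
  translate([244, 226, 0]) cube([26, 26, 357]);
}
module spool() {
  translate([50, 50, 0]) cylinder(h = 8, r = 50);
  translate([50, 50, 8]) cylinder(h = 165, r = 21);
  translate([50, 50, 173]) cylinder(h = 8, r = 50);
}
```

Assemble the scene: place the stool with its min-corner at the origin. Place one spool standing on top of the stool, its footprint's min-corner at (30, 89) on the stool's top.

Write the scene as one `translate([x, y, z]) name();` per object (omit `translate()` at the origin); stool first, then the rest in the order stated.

stool();
translate([30, 89, 389]) spool();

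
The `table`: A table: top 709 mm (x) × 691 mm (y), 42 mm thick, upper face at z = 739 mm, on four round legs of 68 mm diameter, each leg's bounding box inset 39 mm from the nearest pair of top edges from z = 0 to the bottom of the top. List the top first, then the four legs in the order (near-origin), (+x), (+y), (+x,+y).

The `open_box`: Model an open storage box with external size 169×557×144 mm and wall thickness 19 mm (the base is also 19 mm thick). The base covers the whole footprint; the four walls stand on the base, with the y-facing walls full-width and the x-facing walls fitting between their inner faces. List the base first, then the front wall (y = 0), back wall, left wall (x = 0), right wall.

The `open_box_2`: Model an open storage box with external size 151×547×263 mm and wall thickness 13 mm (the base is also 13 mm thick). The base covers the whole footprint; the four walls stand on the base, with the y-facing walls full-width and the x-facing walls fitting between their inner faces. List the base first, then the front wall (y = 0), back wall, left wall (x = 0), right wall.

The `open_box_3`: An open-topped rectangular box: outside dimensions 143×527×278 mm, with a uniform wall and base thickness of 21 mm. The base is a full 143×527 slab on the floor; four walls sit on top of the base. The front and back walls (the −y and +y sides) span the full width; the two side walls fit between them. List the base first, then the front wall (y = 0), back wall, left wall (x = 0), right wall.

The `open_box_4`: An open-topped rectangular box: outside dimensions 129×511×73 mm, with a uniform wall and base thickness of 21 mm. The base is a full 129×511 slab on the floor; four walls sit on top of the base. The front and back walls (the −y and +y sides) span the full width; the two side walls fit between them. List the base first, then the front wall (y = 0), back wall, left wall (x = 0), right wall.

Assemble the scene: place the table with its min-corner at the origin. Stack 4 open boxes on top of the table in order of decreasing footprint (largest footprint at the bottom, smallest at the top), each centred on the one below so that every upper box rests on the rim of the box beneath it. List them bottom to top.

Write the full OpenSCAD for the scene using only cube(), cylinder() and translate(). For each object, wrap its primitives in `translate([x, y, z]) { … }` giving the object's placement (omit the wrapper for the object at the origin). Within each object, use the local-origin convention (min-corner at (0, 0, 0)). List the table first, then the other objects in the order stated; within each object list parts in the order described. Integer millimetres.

translate([0, 0, 697]) cube([709, 691, 42]);
translate([73, 73, 0]) cylinder(h = 697, r = 34);
translate([636, 73, 0]) cylinder(h = 697, r = 34);
translate([73, 618, 0]) cylinder(h = 697, r = 34);
translate([636, 618, 0]) cylinder(h = 697, r = 34);
translate([270, 67, 739]) {
  cube([169, 557, 19]);
  translate([0, 0, 19]) cube([169, 19, 125]);
  translate([0, 538, 19]) cube([169, 19, 125]);
  translate([0, 19, 19]) cube([19, 519, 125]);
  translate([150, 19, 19]) cube([19, 519, 125]);
}
translate([279, 72, 883]) {
  cube([151, 547, 13]);
  translate([0, 0, 13]) cube([151, 13, 250]);
  translate([0, 534, 13]) cube([151, 13, 250]);
  translate([0, 13, 13]) cube([13, 521, 250]);
  translate([138, 13, 13]) cube([13, 521, 250]);
}
translate([283, 82, 1146]) {
  cube([143, 527, 21]);
  translate([0, 0, 21]) cube([143, 21, 257]);
  translate([0, 506, 21]) cube([143, 21, 257]);
  translate([0, 21, 21]) cube([21, 485, 257]);
  translate([122, 21, 21]) cube([21, 485, 257]);
}
translate([290, 90, 1424]) {
  cube([129, 511, 21]);
  translate([0, 0, 21]) cube([129, 21, 52]);
  translate([0, 490, 21]) cube([129, 21, 52]);
  translate([0, 21, 21]) cube([21, 469, 52]);
  translate([108, 21, 21]) cube([21, 469, 52]);
}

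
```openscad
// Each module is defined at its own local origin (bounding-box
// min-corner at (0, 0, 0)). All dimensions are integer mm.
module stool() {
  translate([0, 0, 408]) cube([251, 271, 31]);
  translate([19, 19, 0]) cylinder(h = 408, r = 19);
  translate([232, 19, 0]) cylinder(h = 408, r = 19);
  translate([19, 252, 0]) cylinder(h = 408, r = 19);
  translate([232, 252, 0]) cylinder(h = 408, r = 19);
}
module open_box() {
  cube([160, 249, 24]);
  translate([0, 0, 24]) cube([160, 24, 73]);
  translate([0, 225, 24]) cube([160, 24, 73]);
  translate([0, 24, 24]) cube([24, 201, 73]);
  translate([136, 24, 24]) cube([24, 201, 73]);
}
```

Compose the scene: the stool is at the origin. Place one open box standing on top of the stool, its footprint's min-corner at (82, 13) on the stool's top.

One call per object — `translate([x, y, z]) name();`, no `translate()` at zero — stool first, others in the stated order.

stool();
translate([82, 13, 439]) open_box();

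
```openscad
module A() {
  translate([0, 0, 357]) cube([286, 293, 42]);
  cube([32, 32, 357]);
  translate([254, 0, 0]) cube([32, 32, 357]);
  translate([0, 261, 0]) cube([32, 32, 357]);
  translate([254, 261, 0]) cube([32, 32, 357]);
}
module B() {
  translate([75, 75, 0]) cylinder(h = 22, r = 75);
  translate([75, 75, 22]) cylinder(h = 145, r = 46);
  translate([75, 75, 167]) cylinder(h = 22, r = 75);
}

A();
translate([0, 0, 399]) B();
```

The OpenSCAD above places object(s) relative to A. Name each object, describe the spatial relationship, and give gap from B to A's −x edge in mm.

The spool's min-x is at 0; the stool's min-x is 0; gap = 0 mm.

A is a stool. B is a spool. The spool is on top of the stool. The gap from the spool to the stool's −x edge is 0 mm.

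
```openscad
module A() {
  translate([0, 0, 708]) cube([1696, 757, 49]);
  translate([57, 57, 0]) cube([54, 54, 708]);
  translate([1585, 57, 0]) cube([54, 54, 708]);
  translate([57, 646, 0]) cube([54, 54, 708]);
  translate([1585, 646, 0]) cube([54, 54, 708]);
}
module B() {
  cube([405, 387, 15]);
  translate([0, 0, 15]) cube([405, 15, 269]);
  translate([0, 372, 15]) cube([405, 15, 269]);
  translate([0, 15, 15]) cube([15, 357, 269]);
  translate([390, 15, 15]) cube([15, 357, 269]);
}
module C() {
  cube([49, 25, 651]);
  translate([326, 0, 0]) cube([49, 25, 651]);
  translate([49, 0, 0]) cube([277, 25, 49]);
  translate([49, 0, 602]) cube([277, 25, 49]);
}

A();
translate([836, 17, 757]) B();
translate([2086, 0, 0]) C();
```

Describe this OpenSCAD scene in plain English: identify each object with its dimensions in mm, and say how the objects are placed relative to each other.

A is a rectangular dining table. The top is 1696×757×49 mm with its upper surface at z = 757 mm. It stands on four 54×54 mm square legs, each inset 57 mm from the nearest pair of top edges, running from the floor to the underside of the top.

B is an open storage box with external size 405×387×284 mm and wall thickness 15 mm (the base is also 15 mm thick). The base covers the whole footprint; the four walls stand on the base, with the y-facing walls full-width and the x-facing walls fitting between their inner faces.

C is a picture frame with a 277×553 mm rectangular opening (x by z) and a uniform 49 mm border on every side. Frame depth is 25 mm along y. It is built from two vertical stiles running the full outside height and two horizontal rails spanning the gap between the stiles.

The open box is on top of the table. The picture frame is on the floor beside the table on its +x side.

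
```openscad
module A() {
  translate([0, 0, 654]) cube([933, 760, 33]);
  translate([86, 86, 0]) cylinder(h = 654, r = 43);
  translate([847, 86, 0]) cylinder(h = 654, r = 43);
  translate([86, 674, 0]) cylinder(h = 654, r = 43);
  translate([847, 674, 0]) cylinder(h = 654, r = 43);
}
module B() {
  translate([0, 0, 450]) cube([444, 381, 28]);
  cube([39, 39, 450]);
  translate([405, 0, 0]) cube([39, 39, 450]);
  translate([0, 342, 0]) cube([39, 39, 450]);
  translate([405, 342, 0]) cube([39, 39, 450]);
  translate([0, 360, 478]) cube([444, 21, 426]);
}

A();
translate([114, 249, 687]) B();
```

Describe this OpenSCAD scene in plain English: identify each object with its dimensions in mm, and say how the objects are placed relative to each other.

A is a table: top 933 mm (x) × 760 mm (y), 33 mm thick, upper face at z = 687 mm, on four round legs of 86 mm diameter, each leg's bounding box inset 43 mm from the nearest pair of top edges, running from z = 0 to the bottom of the top.

B is a chair: 444×381 mm seat, 28 mm thick, top at z = 478 mm, on four 39 mm square corner legs flush with the seat edges. A 21 mm thick backrest slab spans the full seat width, extending 426 mm above the seat top, its back face flush with the seat's +y edge.

The chair is on top of the table.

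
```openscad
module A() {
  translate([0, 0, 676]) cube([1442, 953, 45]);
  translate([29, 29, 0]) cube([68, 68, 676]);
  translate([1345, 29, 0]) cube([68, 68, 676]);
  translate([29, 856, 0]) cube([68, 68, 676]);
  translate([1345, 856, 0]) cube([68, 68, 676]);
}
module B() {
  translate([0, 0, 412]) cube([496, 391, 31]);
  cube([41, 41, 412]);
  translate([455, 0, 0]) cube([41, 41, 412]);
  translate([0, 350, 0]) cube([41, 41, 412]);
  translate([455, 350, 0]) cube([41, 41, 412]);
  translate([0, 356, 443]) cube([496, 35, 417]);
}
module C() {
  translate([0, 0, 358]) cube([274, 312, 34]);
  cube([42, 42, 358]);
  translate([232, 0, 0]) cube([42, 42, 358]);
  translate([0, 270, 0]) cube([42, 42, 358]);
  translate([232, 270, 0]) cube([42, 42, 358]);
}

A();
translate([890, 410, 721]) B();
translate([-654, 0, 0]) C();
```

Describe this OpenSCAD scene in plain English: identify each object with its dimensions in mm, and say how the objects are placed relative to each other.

A is a rectangular dining table. The top is 1442×953×45 mm with its upper surface at z = 721 mm. It stands on four 68×68 mm square legs, each inset 29 mm from the nearest pair of top edges, running from the floor to the underside of the top.

B is a chair: 496×391 mm seat, 31 mm thick, top at z = 443 mm, on four 41 mm square corner legs flush with the seat edges. A 35 mm thick backrest slab spans the full seat width, extending 417 mm above the seat top, its back face flush with the seat's +y edge.

C is a four-legged stool. The seat is a 274×312×34 mm slab whose top surface is at z = 392 mm; four square legs, each 42×42 mm in cross-section, run from the floor (z = 0) to the underside of the seat, each flush with a corner of the seat.

The chair is on top of the table. The stool is on the floor beside the table on its −x side.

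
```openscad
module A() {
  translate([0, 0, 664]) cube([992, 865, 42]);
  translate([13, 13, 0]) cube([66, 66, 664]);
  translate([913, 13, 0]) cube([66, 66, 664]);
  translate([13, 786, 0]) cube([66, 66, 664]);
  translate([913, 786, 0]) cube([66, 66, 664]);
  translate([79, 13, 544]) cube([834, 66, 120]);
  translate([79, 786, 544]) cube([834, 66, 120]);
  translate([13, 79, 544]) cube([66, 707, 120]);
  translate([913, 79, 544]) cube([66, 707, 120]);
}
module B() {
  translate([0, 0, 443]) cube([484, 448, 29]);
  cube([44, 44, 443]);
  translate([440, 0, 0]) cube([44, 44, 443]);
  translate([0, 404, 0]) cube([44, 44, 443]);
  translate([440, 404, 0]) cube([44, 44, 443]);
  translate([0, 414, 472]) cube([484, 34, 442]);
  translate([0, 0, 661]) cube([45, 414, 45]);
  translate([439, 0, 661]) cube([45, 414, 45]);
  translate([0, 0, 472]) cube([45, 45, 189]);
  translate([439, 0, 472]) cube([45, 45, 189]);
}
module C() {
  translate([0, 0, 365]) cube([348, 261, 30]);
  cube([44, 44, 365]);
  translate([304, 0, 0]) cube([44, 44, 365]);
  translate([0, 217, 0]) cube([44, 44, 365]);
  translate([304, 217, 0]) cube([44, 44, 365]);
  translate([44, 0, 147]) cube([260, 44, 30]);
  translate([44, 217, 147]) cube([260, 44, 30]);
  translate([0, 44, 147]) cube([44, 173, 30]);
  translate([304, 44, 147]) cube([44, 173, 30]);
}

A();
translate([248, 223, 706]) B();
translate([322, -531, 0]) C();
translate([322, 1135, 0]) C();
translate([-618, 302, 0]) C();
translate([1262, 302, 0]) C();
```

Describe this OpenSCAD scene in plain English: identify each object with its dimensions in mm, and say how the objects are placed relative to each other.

A is a table: top 992 mm (x) × 865 mm (y), 42 mm thick, upper face at z = 706 mm, on four 66×66 mm square legs, each inset 13 mm from the nearest pair of top edges, running from z = 0 to the bottom of the top. Four apron rails, 66 mm thick and 120 mm tall, run between adjacent legs with their top edges flush with the underside of the top and their outer faces flush with the legs' outer faces.

B is a chair: 484×448 mm seat, 29 mm thick, top at z = 472 mm, on four 44 mm square corner legs flush with the seat edges. A 34 mm thick backrest slab spans the full seat width, extending 442 mm above the seat top, its back face flush with the seat's +y edge. Two armrests of 45×45 mm section run along each side from the seat's front edge to the front of the backrest, top faces 234 mm above the seat top and outer faces flush with the seat's x-edges; a 45×45 mm post under the front of each armrest stands on the seat at the front corner.

C is a simple wooden stool: a rectangular seat 348 mm (x) by 261 mm (y), 30 mm thick, top face at z = 395 mm, on four square legs, each 44×44 mm in cross-section. The legs rest on z = 0, each flush with a corner of the seat. Four stretchers, 44 mm wide and 30 mm tall, connect adjacent legs with their undersides at z = 147 mm, each running between the inner faces of the legs it joins and aligned with the legs' outer faces on the other axis.

The chair is on top of the table. Four stools sit around the table at the −y, +y, −x, +x sides.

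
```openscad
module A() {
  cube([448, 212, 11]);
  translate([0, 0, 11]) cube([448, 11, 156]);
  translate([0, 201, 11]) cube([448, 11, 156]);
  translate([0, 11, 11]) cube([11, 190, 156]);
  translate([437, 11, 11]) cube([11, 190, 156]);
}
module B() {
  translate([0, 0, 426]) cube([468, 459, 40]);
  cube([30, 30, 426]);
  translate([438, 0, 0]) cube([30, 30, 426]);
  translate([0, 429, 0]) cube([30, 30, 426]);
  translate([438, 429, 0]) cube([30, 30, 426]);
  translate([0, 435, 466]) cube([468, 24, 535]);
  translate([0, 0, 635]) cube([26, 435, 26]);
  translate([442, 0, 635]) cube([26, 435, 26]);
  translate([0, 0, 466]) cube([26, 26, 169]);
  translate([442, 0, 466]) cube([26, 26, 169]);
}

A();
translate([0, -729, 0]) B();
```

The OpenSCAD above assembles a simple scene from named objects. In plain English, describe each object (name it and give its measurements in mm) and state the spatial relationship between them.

A is an open-topped rectangular box: outside dimensions 448×212×167 mm, with a uniform wall and base thickness of 11 mm. The base is a full 448×212 slab on the floor; four walls sit on top of the base. The front and back walls (the −y and +y sides) span the full width; the two side walls fit between them.

B is a chair. The seat is a 468×459×40 mm slab with its top at z = 466 mm, on four 30×30 mm corner legs (flush with the seat edges, standing on z = 0). A flat backrest 24 mm thick, 535 mm tall, spans the full seat width and rises from the seat top along its +y edge, rear face flush with the rear of the seat. Two armrests of 26×26 mm section run along each side from the seat's front edge to the front of the backrest, top faces 195 mm above the seat top and outer faces flush with the seat's x-edges; a 26×26 mm post under the front of each armrest stands on the seat at the front corner.

The chair is on the floor beside the open box on its −y side.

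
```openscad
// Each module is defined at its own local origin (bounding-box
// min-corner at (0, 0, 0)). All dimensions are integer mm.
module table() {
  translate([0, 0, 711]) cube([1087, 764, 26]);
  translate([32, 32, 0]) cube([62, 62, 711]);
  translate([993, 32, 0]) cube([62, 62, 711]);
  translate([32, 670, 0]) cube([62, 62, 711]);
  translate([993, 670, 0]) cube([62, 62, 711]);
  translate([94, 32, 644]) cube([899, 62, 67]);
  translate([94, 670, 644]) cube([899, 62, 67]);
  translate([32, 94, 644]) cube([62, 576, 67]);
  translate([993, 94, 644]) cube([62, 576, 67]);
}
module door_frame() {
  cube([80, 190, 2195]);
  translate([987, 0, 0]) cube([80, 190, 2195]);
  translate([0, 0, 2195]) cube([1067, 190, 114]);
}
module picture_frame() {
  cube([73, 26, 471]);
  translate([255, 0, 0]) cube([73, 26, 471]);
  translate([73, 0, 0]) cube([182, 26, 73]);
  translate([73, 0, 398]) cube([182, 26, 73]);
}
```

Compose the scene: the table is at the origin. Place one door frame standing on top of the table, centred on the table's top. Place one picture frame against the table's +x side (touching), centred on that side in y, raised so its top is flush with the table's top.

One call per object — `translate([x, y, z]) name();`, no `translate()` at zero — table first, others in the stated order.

table();
translate([10, 287, 737]) door_frame();
translate([1087, 369, 266]) picture_frame();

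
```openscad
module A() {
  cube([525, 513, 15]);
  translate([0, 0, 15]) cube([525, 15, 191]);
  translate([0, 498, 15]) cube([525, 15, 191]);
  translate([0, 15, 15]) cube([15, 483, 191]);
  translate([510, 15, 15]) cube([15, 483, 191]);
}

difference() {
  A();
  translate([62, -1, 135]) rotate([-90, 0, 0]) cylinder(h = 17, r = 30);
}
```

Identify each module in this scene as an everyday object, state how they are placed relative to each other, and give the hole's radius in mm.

The subtracted cylinder has r = 30 mm.

A is an open box. The open box has a circular hole through its front wall. The hole's radius is 30 mm.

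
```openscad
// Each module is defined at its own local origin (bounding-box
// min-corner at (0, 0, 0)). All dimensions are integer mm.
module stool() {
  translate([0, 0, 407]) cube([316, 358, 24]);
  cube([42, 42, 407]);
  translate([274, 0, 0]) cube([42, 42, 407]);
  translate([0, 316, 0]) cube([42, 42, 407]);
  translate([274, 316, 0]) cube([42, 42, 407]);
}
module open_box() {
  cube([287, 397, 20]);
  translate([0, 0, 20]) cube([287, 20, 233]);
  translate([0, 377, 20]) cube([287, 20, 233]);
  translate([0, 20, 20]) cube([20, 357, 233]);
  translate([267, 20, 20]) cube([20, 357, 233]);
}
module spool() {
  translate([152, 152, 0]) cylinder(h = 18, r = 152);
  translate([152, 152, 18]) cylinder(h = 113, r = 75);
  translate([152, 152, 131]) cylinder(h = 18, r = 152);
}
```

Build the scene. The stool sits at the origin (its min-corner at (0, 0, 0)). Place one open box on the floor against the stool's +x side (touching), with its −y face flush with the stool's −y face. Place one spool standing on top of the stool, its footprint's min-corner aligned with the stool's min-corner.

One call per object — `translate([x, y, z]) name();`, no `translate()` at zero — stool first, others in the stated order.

stool();
translate([316, 0, 0]) open_box();
translate([0, 0, 431]) spool();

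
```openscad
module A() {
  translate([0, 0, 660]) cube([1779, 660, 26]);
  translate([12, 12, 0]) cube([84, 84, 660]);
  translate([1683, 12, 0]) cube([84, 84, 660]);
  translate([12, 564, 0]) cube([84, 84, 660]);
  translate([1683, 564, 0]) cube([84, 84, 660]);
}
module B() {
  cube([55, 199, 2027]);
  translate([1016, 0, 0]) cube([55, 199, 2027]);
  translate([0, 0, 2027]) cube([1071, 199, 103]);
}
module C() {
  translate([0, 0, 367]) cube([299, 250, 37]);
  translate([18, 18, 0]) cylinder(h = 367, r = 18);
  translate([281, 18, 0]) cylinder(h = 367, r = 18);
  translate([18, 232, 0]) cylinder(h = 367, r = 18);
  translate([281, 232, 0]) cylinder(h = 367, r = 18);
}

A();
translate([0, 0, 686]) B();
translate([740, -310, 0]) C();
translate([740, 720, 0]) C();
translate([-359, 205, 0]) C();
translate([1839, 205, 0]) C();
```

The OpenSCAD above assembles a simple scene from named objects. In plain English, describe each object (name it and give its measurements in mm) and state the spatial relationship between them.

A is a table with a 1779×660 mm rectangular top, 26 mm thick, top surface at z = 686 mm, supported by four 84×84 mm square legs, each inset 12 mm from the nearest pair of top edges, running from the floor.

B is a door frame. The clear opening is 961 mm wide and 2027 mm high. Two 55 mm wide jambs, 199 mm deep, stand either side of the opening from the floor to the top of the opening. A 103 mm thick head sits across the top of both jambs, spanning the full outside width of the frame.

C is a four-legged stool. The seat is 299×250 mm, 37 mm thick, top at z = 404 mm. It stands on four round legs, each 36 mm in diameter, from z = 0 to the seat underside, each leg's axis is inset half a diameter from the nearest pair of seat edges (so the leg's bounding box is flush with the corner).

The door frame is on top of the table. Four stools sit around the table at the −y, +y, −x, +x sides.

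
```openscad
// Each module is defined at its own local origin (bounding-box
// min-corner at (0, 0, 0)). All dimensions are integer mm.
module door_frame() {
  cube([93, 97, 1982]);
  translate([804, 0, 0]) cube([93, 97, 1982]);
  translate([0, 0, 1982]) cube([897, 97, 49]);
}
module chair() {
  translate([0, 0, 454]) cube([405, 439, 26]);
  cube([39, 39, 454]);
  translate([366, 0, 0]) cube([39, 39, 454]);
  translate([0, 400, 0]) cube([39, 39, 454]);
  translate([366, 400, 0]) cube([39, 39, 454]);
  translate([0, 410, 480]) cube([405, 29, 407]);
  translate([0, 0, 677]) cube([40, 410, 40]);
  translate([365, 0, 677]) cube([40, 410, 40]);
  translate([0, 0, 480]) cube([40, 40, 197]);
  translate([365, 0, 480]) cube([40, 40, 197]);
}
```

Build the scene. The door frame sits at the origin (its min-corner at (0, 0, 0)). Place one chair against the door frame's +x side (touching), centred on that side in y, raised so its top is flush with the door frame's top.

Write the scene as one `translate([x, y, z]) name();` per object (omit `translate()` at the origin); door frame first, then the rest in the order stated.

door_frame();
translate([897, -171, 1144]) chair();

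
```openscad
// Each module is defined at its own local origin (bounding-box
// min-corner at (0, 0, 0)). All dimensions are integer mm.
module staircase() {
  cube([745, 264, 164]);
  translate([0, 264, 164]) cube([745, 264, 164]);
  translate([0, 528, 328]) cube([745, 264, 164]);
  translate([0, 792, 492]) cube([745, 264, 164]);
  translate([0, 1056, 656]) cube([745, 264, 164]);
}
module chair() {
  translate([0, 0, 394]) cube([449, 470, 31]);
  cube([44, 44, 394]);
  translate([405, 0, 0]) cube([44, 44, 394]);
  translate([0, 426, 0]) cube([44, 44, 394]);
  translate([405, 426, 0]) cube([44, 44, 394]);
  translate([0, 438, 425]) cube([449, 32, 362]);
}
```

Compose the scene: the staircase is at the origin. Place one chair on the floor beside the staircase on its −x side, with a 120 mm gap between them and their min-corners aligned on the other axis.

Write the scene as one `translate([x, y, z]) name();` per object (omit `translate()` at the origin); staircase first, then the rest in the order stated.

staircase();
translate([-569, 0, 0]) chair();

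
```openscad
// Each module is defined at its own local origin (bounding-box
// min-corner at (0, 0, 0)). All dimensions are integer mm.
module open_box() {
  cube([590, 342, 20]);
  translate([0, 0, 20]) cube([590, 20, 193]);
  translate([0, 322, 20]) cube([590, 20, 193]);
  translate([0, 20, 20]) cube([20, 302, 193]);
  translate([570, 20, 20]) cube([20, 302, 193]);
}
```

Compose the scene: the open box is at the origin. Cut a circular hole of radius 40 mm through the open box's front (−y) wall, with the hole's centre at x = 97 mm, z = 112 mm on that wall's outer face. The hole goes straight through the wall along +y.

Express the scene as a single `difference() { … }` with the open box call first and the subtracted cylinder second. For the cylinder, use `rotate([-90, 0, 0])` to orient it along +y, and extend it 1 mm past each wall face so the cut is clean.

difference() {
  open_box();
  translate([97, -1, 112]) rotate([-90, 0, 0]) cylinder(h = 22, r = 40);
}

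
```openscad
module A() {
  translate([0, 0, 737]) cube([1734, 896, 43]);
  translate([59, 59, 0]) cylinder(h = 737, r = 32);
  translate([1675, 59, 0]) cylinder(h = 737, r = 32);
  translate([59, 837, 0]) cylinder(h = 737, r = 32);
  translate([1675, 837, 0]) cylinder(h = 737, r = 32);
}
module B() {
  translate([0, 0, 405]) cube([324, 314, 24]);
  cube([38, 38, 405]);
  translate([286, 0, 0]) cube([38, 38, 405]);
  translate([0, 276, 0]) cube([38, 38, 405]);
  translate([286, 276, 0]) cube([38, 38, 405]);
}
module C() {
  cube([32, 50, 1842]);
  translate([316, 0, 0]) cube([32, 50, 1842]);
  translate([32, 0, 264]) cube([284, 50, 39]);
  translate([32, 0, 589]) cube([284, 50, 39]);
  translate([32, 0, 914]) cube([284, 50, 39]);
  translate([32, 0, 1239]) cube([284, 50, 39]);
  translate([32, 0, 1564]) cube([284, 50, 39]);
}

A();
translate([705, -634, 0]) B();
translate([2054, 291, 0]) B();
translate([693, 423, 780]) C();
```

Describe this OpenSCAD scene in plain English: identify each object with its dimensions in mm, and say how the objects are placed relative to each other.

A is a rectangular dining table. The top is 1734×896×43 mm with its upper surface at z = 780 mm. It stands on four round legs of 64 mm diameter, each leg's bounding box inset 27 mm from the nearest pair of top edges, running from the floor to the underside of the top.

B is a simple wooden stool: a rectangular seat 324 mm (x) by 314 mm (y), 24 mm thick, top face at z = 429 mm, on four square legs, each 38×38 mm in cross-section. The legs rest on z = 0, each flush with a corner of the seat.

C is a wooden ladder with two side rails of 32×50 mm section and 1842 mm height, set 348 mm apart overall. Between them run 5 rectangular rungs (50 mm deep, 39 mm thick), front faces flush with the rails' −y face. The bottom of the first rung is 264 mm above the floor and each subsequent rung is 325 mm higher than the one below.

Two stools sit around the table at the −y, +x sides. The ladder is on top of the table, centred.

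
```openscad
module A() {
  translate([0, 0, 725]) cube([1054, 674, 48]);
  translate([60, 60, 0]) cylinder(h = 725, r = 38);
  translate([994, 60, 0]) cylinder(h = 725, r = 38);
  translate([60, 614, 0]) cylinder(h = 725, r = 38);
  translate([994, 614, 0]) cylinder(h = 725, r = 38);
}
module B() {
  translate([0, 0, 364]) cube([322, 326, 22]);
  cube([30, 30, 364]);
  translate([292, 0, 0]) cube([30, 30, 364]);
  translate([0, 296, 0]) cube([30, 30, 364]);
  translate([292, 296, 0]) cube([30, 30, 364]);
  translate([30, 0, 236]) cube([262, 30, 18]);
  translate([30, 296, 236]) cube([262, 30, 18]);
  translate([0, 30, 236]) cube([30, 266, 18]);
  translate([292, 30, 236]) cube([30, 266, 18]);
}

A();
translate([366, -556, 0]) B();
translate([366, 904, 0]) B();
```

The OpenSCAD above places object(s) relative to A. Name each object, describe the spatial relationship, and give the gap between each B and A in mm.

Each stool's nearest face is 230 mm from the table's bounding box.

A is a table. B is a stool. Two stools sit around the table at the −y, +y sides. The gap between each stool and the table is 230 mm.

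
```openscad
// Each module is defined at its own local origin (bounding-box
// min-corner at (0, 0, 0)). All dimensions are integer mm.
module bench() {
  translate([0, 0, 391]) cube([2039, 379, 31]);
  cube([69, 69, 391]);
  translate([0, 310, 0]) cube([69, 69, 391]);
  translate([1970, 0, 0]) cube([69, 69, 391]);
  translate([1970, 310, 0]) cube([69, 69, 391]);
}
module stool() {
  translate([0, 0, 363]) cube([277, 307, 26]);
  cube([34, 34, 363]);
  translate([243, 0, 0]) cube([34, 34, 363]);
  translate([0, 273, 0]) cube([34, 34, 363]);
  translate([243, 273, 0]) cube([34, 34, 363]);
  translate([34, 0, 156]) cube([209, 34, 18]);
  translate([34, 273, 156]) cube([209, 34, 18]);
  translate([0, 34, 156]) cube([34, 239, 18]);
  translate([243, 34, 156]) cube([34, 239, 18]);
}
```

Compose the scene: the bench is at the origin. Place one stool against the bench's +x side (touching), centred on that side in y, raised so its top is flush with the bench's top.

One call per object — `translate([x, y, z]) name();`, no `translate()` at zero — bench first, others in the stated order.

bench();
translate([2039, 36, 33]) stool();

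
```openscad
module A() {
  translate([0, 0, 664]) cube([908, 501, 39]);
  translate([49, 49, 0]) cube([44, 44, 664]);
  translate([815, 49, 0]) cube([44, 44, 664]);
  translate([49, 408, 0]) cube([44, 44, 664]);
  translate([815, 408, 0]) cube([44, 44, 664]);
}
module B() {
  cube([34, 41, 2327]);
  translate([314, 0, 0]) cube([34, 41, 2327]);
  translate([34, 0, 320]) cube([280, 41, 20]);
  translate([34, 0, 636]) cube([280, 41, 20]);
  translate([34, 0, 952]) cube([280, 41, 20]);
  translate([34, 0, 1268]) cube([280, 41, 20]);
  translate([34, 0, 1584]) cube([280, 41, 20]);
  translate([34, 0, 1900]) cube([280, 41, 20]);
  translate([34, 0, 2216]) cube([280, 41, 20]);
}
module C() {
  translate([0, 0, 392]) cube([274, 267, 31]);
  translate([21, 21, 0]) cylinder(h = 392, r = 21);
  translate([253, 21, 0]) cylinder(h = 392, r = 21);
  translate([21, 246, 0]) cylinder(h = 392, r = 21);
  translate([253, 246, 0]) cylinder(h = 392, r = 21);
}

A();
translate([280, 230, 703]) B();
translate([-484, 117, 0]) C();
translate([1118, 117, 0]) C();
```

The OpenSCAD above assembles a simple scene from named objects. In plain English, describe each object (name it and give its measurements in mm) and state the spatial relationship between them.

A is a table with a 908×501 mm rectangular top, 39 mm thick, top surface at z = 703 mm, supported by four 44×44 mm square legs, each inset 49 mm from the nearest pair of top edges, running from the floor.

B is a wooden ladder with two side rails of 34×41 mm section and 2327 mm height, set 348 mm apart overall. Between them run 7 rectangular rungs (41 mm deep, 20 mm thick), front faces flush with the rails' −y face. The bottom of the first rung is 320 mm above the floor and each subsequent rung is 316 mm higher than the one below.

C is a four-legged stool. The seat is 274×267 mm, 31 mm thick, top at z = 423 mm. It stands on four round legs, each 42 mm in diameter, from z = 0 to the seat underside, each leg's axis is inset half a diameter from the nearest pair of seat edges (so the leg's bounding box is flush with the corner).

The ladder is on top of the table, centred. Two stools sit around the table at the −x, +x sides.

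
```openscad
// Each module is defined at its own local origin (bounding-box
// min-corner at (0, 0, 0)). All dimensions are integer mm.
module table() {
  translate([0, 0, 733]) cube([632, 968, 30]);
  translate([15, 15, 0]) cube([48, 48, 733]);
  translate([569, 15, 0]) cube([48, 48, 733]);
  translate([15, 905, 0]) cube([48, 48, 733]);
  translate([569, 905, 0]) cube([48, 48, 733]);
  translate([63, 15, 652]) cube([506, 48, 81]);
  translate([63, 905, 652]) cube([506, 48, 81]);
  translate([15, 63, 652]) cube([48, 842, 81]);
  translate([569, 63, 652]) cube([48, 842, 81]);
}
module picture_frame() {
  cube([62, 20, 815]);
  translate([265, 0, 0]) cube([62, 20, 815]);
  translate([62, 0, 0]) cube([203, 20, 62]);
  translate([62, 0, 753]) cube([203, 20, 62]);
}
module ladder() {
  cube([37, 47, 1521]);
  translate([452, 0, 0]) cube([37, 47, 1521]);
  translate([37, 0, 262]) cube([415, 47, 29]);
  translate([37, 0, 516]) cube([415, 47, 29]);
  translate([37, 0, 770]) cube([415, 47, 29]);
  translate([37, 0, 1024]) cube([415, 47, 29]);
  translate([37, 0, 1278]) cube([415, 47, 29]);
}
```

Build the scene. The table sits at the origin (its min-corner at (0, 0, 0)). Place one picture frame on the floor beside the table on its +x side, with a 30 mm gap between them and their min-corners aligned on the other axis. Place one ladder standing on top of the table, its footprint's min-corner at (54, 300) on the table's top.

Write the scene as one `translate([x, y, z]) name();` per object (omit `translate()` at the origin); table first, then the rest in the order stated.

table();
translate([662, 0, 0]) picture_frame();
translate([54, 300, 763]) ladder();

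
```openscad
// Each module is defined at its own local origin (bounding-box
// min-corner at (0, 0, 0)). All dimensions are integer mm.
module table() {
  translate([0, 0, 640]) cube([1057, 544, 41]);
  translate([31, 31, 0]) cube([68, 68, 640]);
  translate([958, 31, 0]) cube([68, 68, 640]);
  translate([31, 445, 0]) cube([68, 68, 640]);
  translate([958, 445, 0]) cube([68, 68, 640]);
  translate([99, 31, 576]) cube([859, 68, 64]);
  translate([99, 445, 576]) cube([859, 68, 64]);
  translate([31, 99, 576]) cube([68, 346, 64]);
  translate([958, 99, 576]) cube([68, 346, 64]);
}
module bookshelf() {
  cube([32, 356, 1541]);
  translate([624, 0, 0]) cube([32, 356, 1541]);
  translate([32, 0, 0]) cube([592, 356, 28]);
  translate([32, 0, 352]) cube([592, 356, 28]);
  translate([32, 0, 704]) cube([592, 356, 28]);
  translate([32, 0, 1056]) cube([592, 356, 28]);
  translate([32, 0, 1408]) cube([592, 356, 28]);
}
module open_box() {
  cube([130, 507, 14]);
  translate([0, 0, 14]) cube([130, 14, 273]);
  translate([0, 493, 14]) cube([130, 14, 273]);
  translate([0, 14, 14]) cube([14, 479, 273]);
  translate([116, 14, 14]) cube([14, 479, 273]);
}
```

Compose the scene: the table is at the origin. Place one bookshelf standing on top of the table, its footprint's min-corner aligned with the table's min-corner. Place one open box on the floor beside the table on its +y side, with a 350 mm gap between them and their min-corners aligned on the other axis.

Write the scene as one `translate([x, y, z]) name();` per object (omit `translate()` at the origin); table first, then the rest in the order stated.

table();
translate([0, 0, 681]) bookshelf();
translate([0, 894, 0]) open_box();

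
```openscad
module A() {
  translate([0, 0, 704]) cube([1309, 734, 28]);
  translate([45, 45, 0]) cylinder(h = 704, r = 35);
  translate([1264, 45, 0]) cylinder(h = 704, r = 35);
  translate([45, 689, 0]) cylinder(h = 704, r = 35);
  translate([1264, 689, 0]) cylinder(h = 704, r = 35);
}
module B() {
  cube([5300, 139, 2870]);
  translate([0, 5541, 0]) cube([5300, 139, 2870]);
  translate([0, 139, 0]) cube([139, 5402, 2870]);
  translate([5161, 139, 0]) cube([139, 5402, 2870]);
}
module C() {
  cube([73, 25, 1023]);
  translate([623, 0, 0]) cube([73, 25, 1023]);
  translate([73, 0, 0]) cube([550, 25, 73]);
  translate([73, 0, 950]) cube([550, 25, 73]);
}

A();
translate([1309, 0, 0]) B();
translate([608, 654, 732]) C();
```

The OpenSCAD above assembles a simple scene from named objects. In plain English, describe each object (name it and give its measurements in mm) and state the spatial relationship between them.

A is a table with a 1309×734 mm rectangular top, 28 mm thick, top surface at z = 732 mm, supported by four round legs of 70 mm diameter, each leg's bounding box inset 10 mm from the nearest pair of top edges, running from the floor.

B is a box-shaped house frame (walls only): outside footprint 5300×5680 mm, wall height 2870 mm, wall thickness 139 mm. The two y-facing walls run the full x-width; the two x-facing walls fit between the inner faces of the y-facing walls.

C is a picture frame with a 550×877 mm rectangular opening (x by z) and a uniform 73 mm border on every side. Frame depth is 25 mm along y. It is built from two vertical stiles running the full outside height and two horizontal rails spanning the gap between the stiles.

The house frame is against the table's +x side, with their −y faces flush. The picture frame is on top of the table.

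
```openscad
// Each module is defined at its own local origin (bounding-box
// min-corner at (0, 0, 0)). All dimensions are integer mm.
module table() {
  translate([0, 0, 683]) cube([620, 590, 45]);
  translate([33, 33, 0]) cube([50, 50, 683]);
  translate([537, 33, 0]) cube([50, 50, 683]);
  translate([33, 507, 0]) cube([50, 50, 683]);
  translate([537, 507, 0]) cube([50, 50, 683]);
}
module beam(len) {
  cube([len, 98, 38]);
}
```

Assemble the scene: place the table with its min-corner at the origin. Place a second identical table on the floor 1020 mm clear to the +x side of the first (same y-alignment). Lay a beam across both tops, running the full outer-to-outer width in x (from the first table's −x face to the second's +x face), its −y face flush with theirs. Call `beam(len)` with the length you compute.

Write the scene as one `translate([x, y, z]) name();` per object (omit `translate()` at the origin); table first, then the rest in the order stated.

table();
translate([1640, 0, 0]) table();
translate([0, 0, 728]) beam(2260);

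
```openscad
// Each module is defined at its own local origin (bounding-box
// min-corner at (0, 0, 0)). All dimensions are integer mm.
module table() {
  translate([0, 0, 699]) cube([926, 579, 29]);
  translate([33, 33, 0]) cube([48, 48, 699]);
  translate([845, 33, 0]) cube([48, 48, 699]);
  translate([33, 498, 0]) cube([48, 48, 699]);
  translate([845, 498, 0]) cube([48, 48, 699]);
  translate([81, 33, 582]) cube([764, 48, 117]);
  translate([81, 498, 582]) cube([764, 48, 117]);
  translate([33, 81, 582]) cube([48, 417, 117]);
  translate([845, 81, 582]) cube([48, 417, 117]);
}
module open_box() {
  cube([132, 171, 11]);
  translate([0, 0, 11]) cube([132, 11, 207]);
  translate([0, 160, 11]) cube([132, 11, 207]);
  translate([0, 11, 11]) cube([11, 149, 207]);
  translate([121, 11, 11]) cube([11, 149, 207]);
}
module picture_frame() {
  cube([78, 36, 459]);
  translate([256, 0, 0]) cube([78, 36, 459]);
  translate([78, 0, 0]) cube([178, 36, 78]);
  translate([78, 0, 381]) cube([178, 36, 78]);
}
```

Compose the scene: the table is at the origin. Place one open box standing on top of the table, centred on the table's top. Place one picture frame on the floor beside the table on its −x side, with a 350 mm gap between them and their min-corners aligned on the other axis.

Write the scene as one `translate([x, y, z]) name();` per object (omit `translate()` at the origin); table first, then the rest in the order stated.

table();
translate([397, 204, 728]) open_box();
translate([-684, 0, 0]) picture_frame();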